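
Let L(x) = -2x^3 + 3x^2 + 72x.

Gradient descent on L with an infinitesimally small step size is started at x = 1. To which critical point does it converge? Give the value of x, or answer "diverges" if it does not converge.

L'(x) = -6(x - 4)(x + 3), so L'(1) = 72.
Gradient descent moves in the -L' direction, i.e. x is decreasing.
The nearest critical point in that direction is x = -3, where L'' = 42 > 0 (a local minimum). The iterate converges there.

-3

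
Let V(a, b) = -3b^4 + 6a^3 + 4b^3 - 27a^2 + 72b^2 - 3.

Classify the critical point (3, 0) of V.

The mixed partial ∂²V/∂a∂b is 0, so the Hessian at any point is diag(V_aa, V_bb) = diag(18(2a - 3), 12(-3b^2 + 2b + 12)).
At (3, 0): H = diag(54, 144).
Both eigenvalues are positive, so H is positive definite: a local minimum.

local minimum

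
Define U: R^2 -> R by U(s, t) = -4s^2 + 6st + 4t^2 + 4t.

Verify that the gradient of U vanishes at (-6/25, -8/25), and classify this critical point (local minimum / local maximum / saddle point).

saddle point

∇U = (-8s + 6t, 6s + 8t + 4); substituting (-6/25, -8/25) gives ∇U = (0, 0), so (-6/25, -8/25) is indeed a critical point.
The Hessian of U is constant: H = [[-8, 6], [6, 8]].
det(H) = (-8)·8 − 6² = -100.
Since det(H) < 0, H is indefinite and the critical point is a saddle point.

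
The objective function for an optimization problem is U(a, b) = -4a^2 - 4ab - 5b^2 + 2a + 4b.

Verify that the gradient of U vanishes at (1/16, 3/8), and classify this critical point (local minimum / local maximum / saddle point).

local maximum

∇U = (-8a - 4b + 2, -4a - 10b + 4); substituting (1/16, 3/8) gives ∇U = (0, 0), so (1/16, 3/8) is indeed a critical point.
The Hessian of U is constant: H = [[-8, -4], [-4, -10]].
det(H) = (-8)·(-10) − (-4)² = 64.
det(H) > 0 and tr(H) = -18 < 0, so H is negative definite and the point is a local maximum.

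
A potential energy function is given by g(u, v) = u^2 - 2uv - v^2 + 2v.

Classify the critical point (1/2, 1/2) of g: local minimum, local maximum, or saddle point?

saddle point

The Hessian of g is constant: H = [[2, -2], [-2, -2]].
det(H) = 2·(-2) − (-2)² = -8.
Since det(H) < 0, H is indefinite and the critical point is a saddle point.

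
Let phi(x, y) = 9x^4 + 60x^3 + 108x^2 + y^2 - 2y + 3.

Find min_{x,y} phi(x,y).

phi(x,y) separates as P(x) + Q(y) + 3, so its minimum is min P + min Q + 3.
P'(x) = 36x(x + 2)(x + 3) vanishes at x ∈ {-3, -2, 0}; Q'(y) = 2y - 2 vanishes at y ∈ {1}.
Local minima of P (where P''>0): P(-3)=81, P(0)=0. Local minima of Q: Q(1)=-1.
So the global minimum of phi is P(0) + Q(1) + 3 = 0 − 1 + 3 = 2, attained at (0, 1).

2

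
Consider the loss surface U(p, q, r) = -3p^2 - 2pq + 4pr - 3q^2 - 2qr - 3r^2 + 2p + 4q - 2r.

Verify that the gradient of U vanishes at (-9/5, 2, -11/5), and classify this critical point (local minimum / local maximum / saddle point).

local maximum

∇U = (-6p - 2q + 4r + 2, -2p - 6q - 2r + 4, 4p - 2q - 6r - 2); substituting (-9/5, 2, -11/5) gives ∇U = (0, 0, 0), so (-9/5, 2, -11/5) is indeed a critical point.
The Hessian is constant: H = [[-6, -2, 4], [-2, -6, -2], [4, -2, -6]].
Leading principal minors: Δ₁ = -6, Δ₂ = 32, Δ₃ = -40.
The minors alternate sign starting negative (−, +, −), so H is negative definite: a local maximum.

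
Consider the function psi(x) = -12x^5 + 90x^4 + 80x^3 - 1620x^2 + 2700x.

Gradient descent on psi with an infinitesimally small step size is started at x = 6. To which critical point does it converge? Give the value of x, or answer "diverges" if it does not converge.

diverges

psi'(x) = -60(x - 5)(x - 3)(x - 1)(x + 3), so psi'(6) = -8100.
Gradient descent moves in the -psi' direction, i.e. x is increasing.
There is no critical point above x=6, and psi' keeps the same sign, so the iterate runs off to +∞.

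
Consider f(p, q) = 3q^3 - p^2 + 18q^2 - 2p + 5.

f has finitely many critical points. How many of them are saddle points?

f separates as a function of p plus a function of q, so ∇f=0 decouples.
∂f/∂p = -2(p + 1) = 0 at p ∈ {-1}; ∂f/∂q = 9q(q + 4) = 0 at q ∈ {-4, 0}.
The Hessian is diagonal: diag(f_pp, f_qq). Second derivatives: f_pp(-1)=-2; f_qq(-4)=-36, f_qq(0)=36.
Saddle points occur where the two diagonal entries have opposite signs: (-1, 0). Count: 1.

1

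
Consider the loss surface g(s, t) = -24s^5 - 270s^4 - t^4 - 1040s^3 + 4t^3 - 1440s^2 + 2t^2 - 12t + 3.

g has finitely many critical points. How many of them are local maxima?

g separates as a function of s plus a function of t, so ∇g=0 decouples.
∂g/∂s = -120s(s + 2)(s + 3)(s + 4) = 0 at s ∈ {-4, -3, -2, 0}; ∂g/∂t = -4(t - 3)(t - 1)(t + 1) = 0 at t ∈ {-1, 1, 3}.
The Hessian is diagonal: diag(g_ss, g_tt). Second derivatives: g_ss(-4)=960, g_ss(-3)=-360, g_ss(-2)=480, g_ss(0)=-2880; g_tt(-1)=-32, g_tt(1)=16, g_tt(3)=-32.
Local maxima occur where both diagonal entries negative: (-3, -1), (-3, 3), (0, -1), (0, 3). Count: 4.

4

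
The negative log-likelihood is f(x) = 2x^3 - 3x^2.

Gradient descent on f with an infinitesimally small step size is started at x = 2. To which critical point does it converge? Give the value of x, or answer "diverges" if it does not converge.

1

f'(x) = 6x(x - 1), so f'(2) = 12.
Gradient descent moves in the -f' direction, i.e. x is decreasing.
The nearest critical point in that direction is x = 1, where f'' = 6 > 0 (a local minimum). The iterate converges there.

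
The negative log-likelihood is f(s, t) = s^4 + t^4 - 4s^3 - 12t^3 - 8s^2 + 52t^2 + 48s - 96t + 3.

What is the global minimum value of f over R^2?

-141

f(s,t) separates as P(s) + Q(t) + 3, so its minimum is min P + min Q + 3.
P'(s) = 4(s - 3)(s - 2)(s + 2) vanishes at s ∈ {-2, 2, 3}; Q'(t) = 4(t - 4)(t - 3)(t - 2) vanishes at t ∈ {2, 3, 4}.
Local minima of P (where P''>0): P(-2)=-80, P(3)=45. Local minima of Q: Q(2)=-64, Q(4)=-64.
So the global minimum of f is P(-2) + Q(2) + 3 = -80 − 64 + 3 = -141, attained at (-2, 2).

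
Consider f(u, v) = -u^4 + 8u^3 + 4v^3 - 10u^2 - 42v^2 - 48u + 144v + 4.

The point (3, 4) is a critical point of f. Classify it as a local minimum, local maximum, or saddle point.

local minimum

The mixed partial ∂²f/∂u∂v is 0, so the Hessian at any point is diag(f_uu, f_vv) = diag(4(-3u^2 + 12u - 5), 12(2v - 7)).
At (3, 4): H = diag(16, 12).
Both eigenvalues are positive, so H is positive definite: a local minimum.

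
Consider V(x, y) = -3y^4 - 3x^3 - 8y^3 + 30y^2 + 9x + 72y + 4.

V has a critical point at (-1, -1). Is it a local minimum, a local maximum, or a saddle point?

local minimum

The mixed partial ∂²V/∂x∂y is 0, so the Hessian at any point is diag(V_xx, V_yy) = diag(-18x, 12(-3y^2 - 4y + 5)).
At (-1, -1): H = diag(18, 72).
Both eigenvalues are positive, so H is positive definite: a local minimum.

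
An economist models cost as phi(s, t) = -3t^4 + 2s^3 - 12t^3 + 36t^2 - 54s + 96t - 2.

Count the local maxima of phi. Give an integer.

phi separates as a function of s plus a function of t, so ∇phi=0 decouples.
∂phi/∂s = 6(s - 3)(s + 3) = 0 at s ∈ {-3, 3}; ∂phi/∂t = -12(t - 2)(t + 1)(t + 4) = 0 at t ∈ {-4, -1, 2}.
The Hessian is diagonal: diag(phi_ss, phi_tt). Second derivatives: phi_ss(-3)=-36, phi_ss(3)=36; phi_tt(-4)=-216, phi_tt(-1)=108, phi_tt(2)=-216.
Local maxima occur where both diagonal entries negative: (-3, -4), (-3, 2). Count: 2.

2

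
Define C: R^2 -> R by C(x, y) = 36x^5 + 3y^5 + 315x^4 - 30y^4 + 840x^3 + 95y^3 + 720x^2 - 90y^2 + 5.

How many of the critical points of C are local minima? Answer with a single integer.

4

C separates as a function of x plus a function of y, so ∇C=0 decouples.
∂C/∂x = 180x(x + 1)(x + 2)(x + 4) = 0 at x ∈ {-4, -2, -1, 0}; ∂C/∂y = 15y(y - 4)(y - 3)(y - 1) = 0 at y ∈ {0, 1, 3, 4}.
The Hessian is diagonal: diag(C_xx, C_yy). Second derivatives: C_xx(-4)=-4320, C_xx(-2)=720, C_xx(-1)=-540, C_xx(0)=1440; C_yy(0)=-180, C_yy(1)=90, C_yy(3)=-90, C_yy(4)=180.
Local minima occur where both diagonal entries positive: (-2, 1), (-2, 4), (0, 1), (0, 4). Count: 4.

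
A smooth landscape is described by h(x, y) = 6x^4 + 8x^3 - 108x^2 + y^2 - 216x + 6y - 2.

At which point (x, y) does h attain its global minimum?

(3, -3)

h(x,y) separates as P(x) + Q(y) − 2, so its minimum is min P + min Q − 2.
P'(x) = 24(x - 3)(x + 1)(x + 3) vanishes at x ∈ {-3, -1, 3}; Q'(y) = 2y + 6 vanishes at y ∈ {-3}.
Local minima of P (where P''>0): P(-3)=-54, P(3)=-918. Local minima of Q: Q(-3)=-9.
So the global minimum of h is P(3) + Q(-3) − 2 = -918 − 9 − 2 = -929, attained at (3, -3).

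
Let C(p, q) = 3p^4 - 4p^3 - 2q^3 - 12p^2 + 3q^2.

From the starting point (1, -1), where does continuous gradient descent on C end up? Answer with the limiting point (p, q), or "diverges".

(2, 0)

C is separable, so gradient descent decouples: p follows -∂C/∂p, q follows -∂C/∂q.
∂C/∂p = 12p(p - 2)(p + 1); at p=1 this is -24, so p increases.
∂C/∂q = -6q(q - 1); at q=-1 this is -12, so q increases.
p converges to its nearest critical value 2 (a local min of the p-part); q converges to 0. The iterate converges to (2, 0).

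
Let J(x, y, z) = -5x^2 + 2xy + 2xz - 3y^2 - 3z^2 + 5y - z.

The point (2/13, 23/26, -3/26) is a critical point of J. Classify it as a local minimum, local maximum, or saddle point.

The Hessian is constant: H = [[-10, 2, 2], [2, -6, 0], [2, 0, -6]].
Leading principal minors: Δ₁ = -10, Δ₂ = 56, Δ₃ = -312.
The minors alternate sign starting negative (−, +, −), so H is negative definite: a local maximum.

local maximum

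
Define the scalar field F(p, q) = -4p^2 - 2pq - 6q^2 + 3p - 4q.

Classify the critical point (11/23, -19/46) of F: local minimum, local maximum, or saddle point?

local maximum

The Hessian of F is constant: H = [[-8, -2], [-2, -12]].
det(H) = (-8)·(-12) − (-2)² = 92.
det(H) > 0 and tr(H) = -20 < 0, so H is negative definite and the point is a local maximum.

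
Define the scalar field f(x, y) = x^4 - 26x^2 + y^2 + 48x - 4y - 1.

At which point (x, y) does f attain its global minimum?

(-4, 2)

f(x,y) separates as P(x) + Q(y) − 1, so its minimum is min P + min Q − 1.
P'(x) = 4(x - 3)(x - 1)(x + 4) vanishes at x ∈ {-4, 1, 3}; Q'(y) = 2y - 4 vanishes at y ∈ {2}.
Local minima of P (where P''>0): P(-4)=-352, P(3)=-9. Local minima of Q: Q(2)=-4.
So the global minimum of f is P(-4) + Q(2) − 1 = -352 − 4 − 1 = -357, attained at (-4, 2).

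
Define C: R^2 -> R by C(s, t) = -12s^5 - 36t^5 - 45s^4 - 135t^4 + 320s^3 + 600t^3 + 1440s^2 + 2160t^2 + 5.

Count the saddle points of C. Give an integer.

C separates as a function of s plus a function of t, so ∇C=0 decouples.
∂C/∂s = -60s(s - 4)(s + 3)(s + 4) = 0 at s ∈ {-4, -3, 0, 4}; ∂C/∂t = -180t(t - 3)(t + 2)(t + 4) = 0 at t ∈ {-4, -2, 0, 3}.
The Hessian is diagonal: diag(C_ss, C_tt). Second derivatives: C_ss(-4)=1920, C_ss(-3)=-1260, C_ss(0)=2880, C_ss(4)=-13440; C_tt(-4)=10080, C_tt(-2)=-3600, C_tt(0)=4320, C_tt(3)=-18900.
Saddle points occur where the two diagonal entries have opposite signs: (-4, -2), (-4, 3), (-3, -4), (-3, 0), (0, -2), (0, 3), (4, -4), (4, 0). Count: 8.

8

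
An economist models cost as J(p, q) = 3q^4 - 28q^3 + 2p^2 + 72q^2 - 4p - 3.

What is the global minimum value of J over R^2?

J(p,q) separates as A(p) + B(q) − 3, so its minimum is min A + min B − 3.
A'(p) = 4p - 4 vanishes at p ∈ {1}; B'(q) = 12q(q - 4)(q - 3) vanishes at q ∈ {0, 3, 4}.
Local minima of A (where A''>0): A(1)=-2. Local minima of B: B(0)=0, B(4)=128.
So the global minimum of J is A(1) + B(0) − 3 = -2 + 0 − 3 = -5, attained at (1, 0).

-5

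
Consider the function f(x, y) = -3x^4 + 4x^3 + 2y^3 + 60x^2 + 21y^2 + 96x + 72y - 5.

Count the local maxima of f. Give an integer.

f separates as a function of x plus a function of y, so ∇f=0 decouples.
∂f/∂x = -12(x - 4)(x + 1)(x + 2) = 0 at x ∈ {-2, -1, 4}; ∂f/∂y = 6(y + 3)(y + 4) = 0 at y ∈ {-4, -3}.
The Hessian is diagonal: diag(f_xx, f_yy). Second derivatives: f_xx(-2)=-72, f_xx(-1)=60, f_xx(4)=-360; f_yy(-4)=-6, f_yy(-3)=6.
Local maxima occur where both diagonal entries negative: (-2, -4), (4, -4). Count: 2.

2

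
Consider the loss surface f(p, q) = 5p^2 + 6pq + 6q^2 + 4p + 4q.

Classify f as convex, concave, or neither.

convex

f is quadratic, so its Hessian is the constant matrix H = [[10, 6], [6, 12]].
det(H) = 84, tr(H) = 22.
det(H) > 0 and tr(H) > 0, so H is positive definite everywhere: convex.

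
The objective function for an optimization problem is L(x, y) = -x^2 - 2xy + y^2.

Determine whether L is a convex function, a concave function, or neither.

neither

L is quadratic, so its Hessian is the constant matrix H = [[-2, -2], [-2, 2]].
det(H) = -8, tr(H) = 0.
det(H) < 0, so H is indefinite: neither convex nor concave.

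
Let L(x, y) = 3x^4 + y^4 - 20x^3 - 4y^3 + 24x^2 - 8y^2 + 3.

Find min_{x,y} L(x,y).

-253

L(x,y) separates as P(x) + Q(y) + 3, so its minimum is min P + min Q + 3.
P'(x) = 12x(x - 4)(x - 1) vanishes at x ∈ {0, 1, 4}; Q'(y) = 4y(y - 4)(y + 1) vanishes at y ∈ {-1, 0, 4}.
Local minima of P (where P''>0): P(0)=0, P(4)=-128. Local minima of Q: Q(-1)=-3, Q(4)=-128.
So the global minimum of L is P(4) + Q(4) + 3 = -128 − 128 + 3 = -253, attained at (4, 4).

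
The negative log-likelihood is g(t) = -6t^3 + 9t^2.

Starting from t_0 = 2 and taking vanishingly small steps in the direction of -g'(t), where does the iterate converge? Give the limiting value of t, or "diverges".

g'(t) = -18t(t - 1), so g'(2) = -36.
Gradient descent moves in the -g' direction, i.e. t is increasing.
There is no critical point above t=2, and g' keeps the same sign, so the iterate runs off to +∞.

diverges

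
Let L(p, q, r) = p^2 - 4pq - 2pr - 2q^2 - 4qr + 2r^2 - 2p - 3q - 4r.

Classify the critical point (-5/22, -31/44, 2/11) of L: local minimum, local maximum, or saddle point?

saddle point

The Hessian is constant: H = [[2, -4, -2], [-4, -4, -4], [-2, -4, 4]].
Leading principal minors: Δ₁ = 2, Δ₂ = -24, Δ₃ = -176.
The minors fit neither the all-positive nor the alternating-sign pattern, so H is indefinite: a saddle point.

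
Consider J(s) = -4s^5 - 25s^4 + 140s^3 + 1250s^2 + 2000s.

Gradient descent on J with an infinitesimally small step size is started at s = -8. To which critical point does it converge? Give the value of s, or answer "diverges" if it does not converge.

-5

J'(s) = -20(s - 5)(s + 1)(s + 4)(s + 5), so J'(-8) = -21840.
Gradient descent moves in the -J' direction, i.e. s is increasing.
The nearest critical point in that direction is s = -5, where J'' = 800 > 0 (a local minimum). The iterate converges there.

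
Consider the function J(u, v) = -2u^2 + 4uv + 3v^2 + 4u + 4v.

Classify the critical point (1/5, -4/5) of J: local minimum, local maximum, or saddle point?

saddle point

The Hessian of J is constant: H = [[-4, 4], [4, 6]].
det(H) = (-4)·6 − 4² = -40.
Since det(H) < 0, H is indefinite and the critical point is a saddle point.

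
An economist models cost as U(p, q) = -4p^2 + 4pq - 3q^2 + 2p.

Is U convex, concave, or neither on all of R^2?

concave

U is quadratic, so its Hessian is the constant matrix H = [[-8, 4], [4, -6]].
det(H) = 32, tr(H) = -14.
det(H) > 0 and tr(H) < 0, so H is negative definite everywhere: concave.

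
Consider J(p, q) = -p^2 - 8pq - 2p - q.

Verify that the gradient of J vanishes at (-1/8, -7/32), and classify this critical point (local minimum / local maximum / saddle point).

saddle point

∇J = (-2p - 8q - 2, -8p - 1); substituting (-1/8, -7/32) gives ∇J = (0, 0), so (-1/8, -7/32) is indeed a critical point.
The Hessian of J is constant: H = [[-2, -8], [-8, 0]].
det(H) = (-2)·0 − (-8)² = -64.
Since det(H) < 0, H is indefinite and the critical point is a saddle point.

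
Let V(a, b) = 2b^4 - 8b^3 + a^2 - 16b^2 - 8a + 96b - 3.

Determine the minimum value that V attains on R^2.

-179

V(a,b) separates as P(a) + Q(b) − 3, so its minimum is min P + min Q − 3.
P'(a) = 2a - 8 vanishes at a ∈ {4}; Q'(b) = 8(b - 3)(b - 2)(b + 2) vanishes at b ∈ {-2, 2, 3}.
Local minima of P (where P''>0): P(4)=-16. Local minima of Q: Q(-2)=-160, Q(3)=90.
So the global minimum of V is P(4) + Q(-2) − 3 = -16 − 160 − 3 = -179, attained at (4, -2).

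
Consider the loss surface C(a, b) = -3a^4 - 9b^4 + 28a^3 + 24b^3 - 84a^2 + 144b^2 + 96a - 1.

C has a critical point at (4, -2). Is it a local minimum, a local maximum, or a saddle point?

local maximum

The mixed partial ∂²C/∂a∂b is 0, so the Hessian at any point is diag(C_aa, C_bb) = diag(12(-3a^2 + 14a - 14), 36(-3b^2 + 4b + 8)).
At (4, -2): H = diag(-72, -432).
Both eigenvalues are negative, so H is negative definite: a local maximum.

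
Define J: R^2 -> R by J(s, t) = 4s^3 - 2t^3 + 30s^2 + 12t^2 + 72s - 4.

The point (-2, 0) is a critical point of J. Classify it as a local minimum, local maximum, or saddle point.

The mixed partial ∂²J/∂s∂t is 0, so the Hessian at any point is diag(J_ss, J_tt) = diag(12(2s + 5), 12(-t + 2)).
At (-2, 0): H = diag(12, 24).
Both eigenvalues are positive, so H is positive definite: a local minimum.

local minimum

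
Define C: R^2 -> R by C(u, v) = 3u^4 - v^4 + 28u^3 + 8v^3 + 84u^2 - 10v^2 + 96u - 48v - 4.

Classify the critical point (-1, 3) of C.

The mixed partial ∂²C/∂u∂v is 0, so the Hessian at any point is diag(C_uu, C_vv) = diag(12(3u^2 + 14u + 14), 4(-3v^2 + 12v - 5)).
At (-1, 3): H = diag(36, 16).
Both eigenvalues are positive, so H is positive definite: a local minimum.

local minimum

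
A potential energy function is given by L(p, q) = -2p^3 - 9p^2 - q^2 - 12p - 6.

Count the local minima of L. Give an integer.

L separates as a function of p plus a function of q, so ∇L=0 decouples.
∂L/∂p = -6(p + 1)(p + 2) = 0 at p ∈ {-2, -1}; ∂L/∂q = -2q = 0 at q ∈ {0}.
The Hessian is diagonal: diag(L_pp, L_qq). Second derivatives: L_pp(-2)=6, L_pp(-1)=-6; L_qq(0)=-2.
Local minima occur where both diagonal entries positive: none. Count: 0.

0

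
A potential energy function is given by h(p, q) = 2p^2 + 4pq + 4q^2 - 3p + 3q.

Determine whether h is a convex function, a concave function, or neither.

h is quadratic, so its Hessian is the constant matrix H = [[4, 4], [4, 8]].
det(H) = 16, tr(H) = 12.
det(H) > 0 and tr(H) > 0, so H is positive definite everywhere: convex.

convex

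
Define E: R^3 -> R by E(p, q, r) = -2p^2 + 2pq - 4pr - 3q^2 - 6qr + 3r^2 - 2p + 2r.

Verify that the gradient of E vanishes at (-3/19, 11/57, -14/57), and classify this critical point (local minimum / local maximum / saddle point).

∇E = (-4p + 2q - 4r - 2, 2p - 6q - 6r, -4p - 6q + 6r + 2); substituting (-3/19, 11/57, -14/57) gives ∇E = (0, 0, 0), so (-3/19, 11/57, -14/57) is indeed a critical point.
The Hessian is constant: H = [[-4, 2, -4], [2, -6, -6], [-4, -6, 6]].
Leading principal minors: Δ₁ = -4, Δ₂ = 20, Δ₃ = 456.
The minors fit neither the all-positive nor the alternating-sign pattern, so H is indefinite: a saddle point.

saddle point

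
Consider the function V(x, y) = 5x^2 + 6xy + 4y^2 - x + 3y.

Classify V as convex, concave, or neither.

V is quadratic, so its Hessian is the constant matrix H = [[10, 6], [6, 8]].
det(H) = 44, tr(H) = 18.
det(H) > 0 and tr(H) > 0, so H is positive definite everywhere: convex.

convex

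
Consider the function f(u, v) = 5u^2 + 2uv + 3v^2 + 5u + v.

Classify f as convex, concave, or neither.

convex

f is quadratic, so its Hessian is the constant matrix H = [[10, 2], [2, 6]].
det(H) = 56, tr(H) = 16.
det(H) > 0 and tr(H) > 0, so H is positive definite everywhere: convex.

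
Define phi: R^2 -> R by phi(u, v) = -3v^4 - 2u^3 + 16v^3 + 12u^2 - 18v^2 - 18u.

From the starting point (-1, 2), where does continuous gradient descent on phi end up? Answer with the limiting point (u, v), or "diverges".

(1, 1)

phi is separable, so gradient descent decouples: u follows -∂phi/∂u, v follows -∂phi/∂v.
∂phi/∂u = -6(u - 3)(u - 1); at u=-1 this is -48, so u increases.
∂phi/∂v = -12v(v - 3)(v - 1); at v=2 this is 24, so v decreases.
u converges to its nearest critical value 1 (a local min of the u-part); v converges to 1. The iterate converges to (1, 1).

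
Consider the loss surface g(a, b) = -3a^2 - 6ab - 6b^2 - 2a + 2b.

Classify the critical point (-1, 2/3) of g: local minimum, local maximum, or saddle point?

local maximum

The Hessian of g is constant: H = [[-6, -6], [-6, -12]].
det(H) = (-6)·(-12) − (-6)² = 36.
det(H) > 0 and tr(H) = -18 < 0, so H is negative definite and the point is a local maximum.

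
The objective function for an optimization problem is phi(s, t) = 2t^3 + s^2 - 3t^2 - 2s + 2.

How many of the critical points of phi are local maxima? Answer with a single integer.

phi separates as a function of s plus a function of t, so ∇phi=0 decouples.
∂phi/∂s = 2(s - 1) = 0 at s ∈ {1}; ∂phi/∂t = 6t(t - 1) = 0 at t ∈ {0, 1}.
The Hessian is diagonal: diag(phi_ss, phi_tt). Second derivatives: phi_ss(1)=2; phi_tt(0)=-6, phi_tt(1)=6.
Local maxima occur where both diagonal entries negative: none. Count: 0.

0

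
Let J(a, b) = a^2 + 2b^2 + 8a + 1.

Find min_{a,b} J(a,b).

J(a,b) separates as P(a) + Q(b) + 1, so its minimum is min P + min Q + 1.
P'(a) = 2a + 8 vanishes at a ∈ {-4}; Q'(b) = 4b vanishes at b ∈ {0}.
Local minima of P (where P''>0): P(-4)=-16. Local minima of Q: Q(0)=0.
So the global minimum of J is P(-4) + Q(0) + 1 = -16 + 0 + 1 = -15, attained at (-4, 0).

-15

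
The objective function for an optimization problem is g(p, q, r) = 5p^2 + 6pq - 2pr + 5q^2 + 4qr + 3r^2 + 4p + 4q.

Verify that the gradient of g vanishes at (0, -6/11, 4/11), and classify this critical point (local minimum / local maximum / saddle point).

local minimum

∇g = (10p + 6q - 2r + 4, 6p + 10q + 4r + 4, -2p + 4q + 6r); substituting (0, -6/11, 4/11) gives ∇g = (0, 0, 0), so (0, -6/11, 4/11) is indeed a critical point.
The Hessian is constant: H = [[10, 6, -2], [6, 10, 4], [-2, 4, 6]].
Leading principal minors: Δ₁ = 10, Δ₂ = 64, Δ₃ = 88.
All leading minors are positive, so H is positive definite: a local minimum.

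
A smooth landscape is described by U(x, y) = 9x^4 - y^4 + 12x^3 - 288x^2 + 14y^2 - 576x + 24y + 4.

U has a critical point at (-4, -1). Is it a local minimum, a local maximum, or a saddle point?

The mixed partial ∂²U/∂x∂y is 0, so the Hessian at any point is diag(U_xx, U_yy) = diag(36(3x^2 + 2x - 16), 4(-3y^2 + 7)).
At (-4, -1): H = diag(864, 16).
Both eigenvalues are positive, so H is positive definite: a local minimum.

local minimum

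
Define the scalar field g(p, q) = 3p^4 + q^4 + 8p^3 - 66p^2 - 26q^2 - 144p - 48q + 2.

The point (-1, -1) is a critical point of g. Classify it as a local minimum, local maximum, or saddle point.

The mixed partial ∂²g/∂p∂q is 0, so the Hessian at any point is diag(g_pp, g_qq) = diag(12(3p^2 + 4p - 11), 4(3q^2 - 13)).
At (-1, -1): H = diag(-144, -40).
Both eigenvalues are negative, so H is negative definite: a local maximum.

local maximum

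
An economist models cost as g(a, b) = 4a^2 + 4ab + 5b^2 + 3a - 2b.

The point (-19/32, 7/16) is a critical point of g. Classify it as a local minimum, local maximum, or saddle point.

The Hessian of g is constant: H = [[8, 4], [4, 10]].
det(H) = 8·10 − 4² = 64.
det(H) > 0 and tr(H) = 18 > 0, so H is positive definite and the point is a local minimum.

local minimum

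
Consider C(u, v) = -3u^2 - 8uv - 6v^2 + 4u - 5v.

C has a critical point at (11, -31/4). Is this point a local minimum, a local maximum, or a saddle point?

local maximum

The Hessian of C is constant: H = [[-6, -8], [-8, -12]].
det(H) = (-6)·(-12) − (-8)² = 8.
det(H) > 0 and tr(H) = -18 < 0, so H is negative definite and the point is a local maximum.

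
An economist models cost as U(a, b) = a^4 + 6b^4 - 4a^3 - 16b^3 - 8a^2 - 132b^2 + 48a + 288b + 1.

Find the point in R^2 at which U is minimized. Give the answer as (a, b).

U(a,b) separates as P(a) + Q(b) + 1, so its minimum is min P + min Q + 1.
P'(a) = 4(a - 3)(a - 2)(a + 2) vanishes at a ∈ {-2, 2, 3}; Q'(b) = 24(b - 4)(b - 1)(b + 3) vanishes at b ∈ {-3, 1, 4}.
Local minima of P (where P''>0): P(-2)=-80, P(3)=45. Local minima of Q: Q(-3)=-1134, Q(4)=-448.
So the global minimum of U is P(-2) + Q(-3) + 1 = -80 − 1134 + 1 = -1213, attained at (-2, -3).

(-2, -3)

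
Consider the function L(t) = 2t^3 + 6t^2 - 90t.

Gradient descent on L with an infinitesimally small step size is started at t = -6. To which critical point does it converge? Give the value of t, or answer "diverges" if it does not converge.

diverges

L'(t) = 6(t - 3)(t + 5), so L'(-6) = 54.
Gradient descent moves in the -L' direction, i.e. t is decreasing.
There is no critical point below t=-6, and L' keeps the same sign, so the iterate runs off to −∞.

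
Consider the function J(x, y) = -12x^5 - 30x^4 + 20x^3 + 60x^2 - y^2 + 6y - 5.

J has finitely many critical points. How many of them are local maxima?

2

J separates as a function of x plus a function of y, so ∇J=0 decouples.
∂J/∂x = -60x(x - 1)(x + 1)(x + 2) = 0 at x ∈ {-2, -1, 0, 1}; ∂J/∂y = -2(y - 3) = 0 at y ∈ {3}.
The Hessian is diagonal: diag(J_xx, J_yy). Second derivatives: J_xx(-2)=360, J_xx(-1)=-120, J_xx(0)=120, J_xx(1)=-360; J_yy(3)=-2.
Local maxima occur where both diagonal entries negative: (-1, 3), (1, 3). Count: 2.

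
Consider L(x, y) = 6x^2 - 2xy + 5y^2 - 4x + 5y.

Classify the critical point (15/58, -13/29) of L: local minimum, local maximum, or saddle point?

The Hessian of L is constant: H = [[12, -2], [-2, 10]].
det(H) = 12·10 − (-2)² = 116.
det(H) > 0 and tr(H) = 22 > 0, so H is positive definite and the point is a local minimum.

local minimum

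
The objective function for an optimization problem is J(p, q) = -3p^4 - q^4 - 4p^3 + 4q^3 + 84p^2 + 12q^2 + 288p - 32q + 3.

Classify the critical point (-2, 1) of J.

local minimum

The mixed partial ∂²J/∂p∂q is 0, so the Hessian at any point is diag(J_pp, J_qq) = diag(12(-3p^2 - 2p + 14), 12(-q^2 + 2q + 2)).
At (-2, 1): H = diag(72, 36).
Both eigenvalues are positive, so H is positive definite: a local minimum.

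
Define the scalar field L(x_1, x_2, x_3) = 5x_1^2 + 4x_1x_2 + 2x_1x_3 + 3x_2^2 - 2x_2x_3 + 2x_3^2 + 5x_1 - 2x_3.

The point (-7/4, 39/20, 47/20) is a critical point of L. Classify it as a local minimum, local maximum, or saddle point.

local minimum

The Hessian is constant: H = [[10, 4, 2], [4, 6, -2], [2, -2, 4]].
Leading principal minors: Δ₁ = 10, Δ₂ = 44, Δ₃ = 80.
All leading minors are positive, so H is positive definite: a local minimum.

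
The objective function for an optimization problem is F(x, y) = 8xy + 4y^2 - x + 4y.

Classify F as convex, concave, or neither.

neither

F is quadratic, so its Hessian is the constant matrix H = [[0, 8], [8, 8]].
det(H) = -64, tr(H) = 8.
det(H) < 0, so H is indefinite: neither convex nor concave.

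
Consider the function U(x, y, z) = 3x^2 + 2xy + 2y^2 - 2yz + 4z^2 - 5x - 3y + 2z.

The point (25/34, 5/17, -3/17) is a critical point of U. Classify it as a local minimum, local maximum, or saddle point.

local minimum

The Hessian is constant: H = [[6, 2, 0], [2, 4, -2], [0, -2, 8]].
Leading principal minors: Δ₁ = 6, Δ₂ = 20, Δ₃ = 136.
All leading minors are positive, so H is positive definite: a local minimum.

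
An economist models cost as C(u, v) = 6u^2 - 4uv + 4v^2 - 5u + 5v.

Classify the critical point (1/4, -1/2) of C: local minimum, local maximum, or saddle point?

The Hessian of C is constant: H = [[12, -4], [-4, 8]].
det(H) = 12·8 − (-4)² = 80.
det(H) > 0 and tr(H) = 20 > 0, so H is positive definite and the point is a local minimum.

local minimum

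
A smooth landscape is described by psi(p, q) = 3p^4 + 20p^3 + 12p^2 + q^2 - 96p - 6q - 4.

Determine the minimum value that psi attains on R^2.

-74

psi(p,q) separates as A(p) + B(q) − 4, so its minimum is min A + min B − 4.
A'(p) = 12(p - 1)(p + 2)(p + 4) vanishes at p ∈ {-4, -2, 1}; B'(q) = 2q - 6 vanishes at q ∈ {3}.
Local minima of A (where A''>0): A(-4)=64, A(1)=-61. Local minima of B: B(3)=-9.
So the global minimum of psi is A(1) + B(3) − 4 = -61 − 9 − 4 = -74, attained at (1, 3).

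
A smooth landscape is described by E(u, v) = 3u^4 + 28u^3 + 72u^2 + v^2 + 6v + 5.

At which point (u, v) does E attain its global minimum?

E(u,v) separates as P(u) + Q(v) + 5, so its minimum is min P + min Q + 5.
P'(u) = 12u(u + 3)(u + 4) vanishes at u ∈ {-4, -3, 0}; Q'(v) = 2v + 6 vanishes at v ∈ {-3}.
Local minima of P (where P''>0): P(-4)=128, P(0)=0. Local minima of Q: Q(-3)=-9.
So the global minimum of E is P(0) + Q(-3) + 5 = 0 − 9 + 5 = -4, attained at (0, -3).

(0, -3)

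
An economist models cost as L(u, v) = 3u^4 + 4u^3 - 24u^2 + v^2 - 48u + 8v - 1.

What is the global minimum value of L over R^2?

-129

L(u,v) separates as P(u) + Q(v) − 1, so its minimum is min P + min Q − 1.
P'(u) = 12(u - 2)(u + 1)(u + 2) vanishes at u ∈ {-2, -1, 2}; Q'(v) = 2v + 8 vanishes at v ∈ {-4}.
Local minima of P (where P''>0): P(-2)=16, P(2)=-112. Local minima of Q: Q(-4)=-16.
So the global minimum of L is P(2) + Q(-4) − 1 = -112 − 16 − 1 = -129, attained at (2, -4).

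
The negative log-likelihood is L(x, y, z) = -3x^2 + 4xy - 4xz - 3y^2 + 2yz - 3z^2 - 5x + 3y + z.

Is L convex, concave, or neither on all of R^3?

L is quadratic, so its Hessian is the constant matrix H = [[-6, 4, -4], [4, -6, 2], [-4, 2, -6]].
Leading principal minors: -6, 20, -64.
Signs alternate −, +, − ⇒ H ≺ 0 ⇒ concave.

concave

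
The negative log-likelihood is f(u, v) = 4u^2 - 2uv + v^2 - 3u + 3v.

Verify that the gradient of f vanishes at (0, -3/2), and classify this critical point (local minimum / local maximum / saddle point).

local minimum

∇f = (8u - 2v - 3, -2u + 2v + 3); substituting (0, -3/2) gives ∇f = (0, 0), so (0, -3/2) is indeed a critical point.
The Hessian of f is constant: H = [[8, -2], [-2, 2]].
det(H) = 8·2 − (-2)² = 12.
det(H) > 0 and tr(H) = 10 > 0, so H is positive definite and the point is a local minimum.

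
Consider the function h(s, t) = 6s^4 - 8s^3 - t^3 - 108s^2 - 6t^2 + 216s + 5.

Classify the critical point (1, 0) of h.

local maximum

The mixed partial ∂²h/∂s∂t is 0, so the Hessian at any point is diag(h_ss, h_tt) = diag(24(3s^2 - 2s - 9), -6(t + 2)).
At (1, 0): H = diag(-192, -12).
Both eigenvalues are negative, so H is negative definite: a local maximum.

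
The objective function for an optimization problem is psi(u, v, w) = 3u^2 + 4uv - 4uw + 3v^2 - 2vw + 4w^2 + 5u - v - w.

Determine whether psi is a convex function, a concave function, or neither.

psi is quadratic, so its Hessian is the constant matrix H = [[6, 4, -4], [4, 6, -2], [-4, -2, 8]].
Leading principal minors: 6, 20, 104.
All positive ⇒ H ≻ 0 ⇒ convex.

convex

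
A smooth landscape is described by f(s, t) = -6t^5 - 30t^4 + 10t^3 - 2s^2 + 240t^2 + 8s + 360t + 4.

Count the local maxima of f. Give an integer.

2

f separates as a function of s plus a function of t, so ∇f=0 decouples.
∂f/∂s = -4(s - 2) = 0 at s ∈ {2}; ∂f/∂t = -30(t - 2)(t + 1)(t + 2)(t + 3) = 0 at t ∈ {-3, -2, -1, 2}.
The Hessian is diagonal: diag(f_ss, f_tt). Second derivatives: f_ss(2)=-4; f_tt(-3)=300, f_tt(-2)=-120, f_tt(-1)=180, f_tt(2)=-1800.
Local maxima occur where both diagonal entries negative: (2, -2), (2, 2). Count: 2.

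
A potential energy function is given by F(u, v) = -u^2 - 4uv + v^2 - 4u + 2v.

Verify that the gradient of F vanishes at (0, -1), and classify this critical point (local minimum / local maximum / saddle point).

∇F = (-2u - 4v - 4, -4u + 2v + 2); substituting (0, -1) gives ∇F = (0, 0), so (0, -1) is indeed a critical point.
The Hessian of F is constant: H = [[-2, -4], [-4, 2]].
det(H) = (-2)·2 − (-4)² = -20.
Since det(H) < 0, H is indefinite and the critical point is a saddle point.

saddle point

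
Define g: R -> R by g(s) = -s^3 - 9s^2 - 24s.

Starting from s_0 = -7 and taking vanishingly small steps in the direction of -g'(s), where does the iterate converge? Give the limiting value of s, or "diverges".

g'(s) = -3(s + 2)(s + 4), so g'(-7) = -45.
Gradient descent moves in the -g' direction, i.e. s is increasing.
The nearest critical point in that direction is s = -4, where g'' = 6 > 0 (a local minimum). The iterate converges there.

-4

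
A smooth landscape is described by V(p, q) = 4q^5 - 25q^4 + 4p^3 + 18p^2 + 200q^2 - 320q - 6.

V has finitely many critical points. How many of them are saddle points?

V separates as a function of p plus a function of q, so ∇V=0 decouples.
∂V/∂p = 12p(p + 3) = 0 at p ∈ {-3, 0}; ∂V/∂q = 20(q - 4)(q - 2)(q - 1)(q + 2) = 0 at q ∈ {-2, 1, 2, 4}.
The Hessian is diagonal: diag(V_pp, V_qq). Second derivatives: V_pp(-3)=-36, V_pp(0)=36; V_qq(-2)=-1440, V_qq(1)=180, V_qq(2)=-160, V_qq(4)=720.
Saddle points occur where the two diagonal entries have opposite signs: (-3, 1), (-3, 4), (0, -2), (0, 2). Count: 4.

4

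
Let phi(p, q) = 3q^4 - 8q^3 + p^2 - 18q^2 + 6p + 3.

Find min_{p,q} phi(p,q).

phi(p,q) separates as A(p) + B(q) + 3, so its minimum is min A + min B + 3.
A'(p) = 2p + 6 vanishes at p ∈ {-3}; B'(q) = 12q(q - 3)(q + 1) vanishes at q ∈ {-1, 0, 3}.
Local minima of A (where A''>0): A(-3)=-9. Local minima of B: B(-1)=-7, B(3)=-135.
So the global minimum of phi is A(-3) + B(3) + 3 = -9 − 135 + 3 = -141, attained at (-3, 3).

-141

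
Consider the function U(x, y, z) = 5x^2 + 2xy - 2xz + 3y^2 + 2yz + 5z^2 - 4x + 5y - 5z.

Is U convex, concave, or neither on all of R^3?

convex

U is quadratic, so its Hessian is the constant matrix H = [[10, 2, -2], [2, 6, 2], [-2, 2, 10]].
Leading principal minors: 10, 56, 480.
All positive ⇒ H ≻ 0 ⇒ convex.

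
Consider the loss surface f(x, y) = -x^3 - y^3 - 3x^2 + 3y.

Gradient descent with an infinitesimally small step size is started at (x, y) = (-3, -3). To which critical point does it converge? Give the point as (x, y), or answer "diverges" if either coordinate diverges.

(-2, -1)

f is separable, so gradient descent decouples: x follows -∂f/∂x, y follows -∂f/∂y.
∂f/∂x = -3x(x + 2); at x=-3 this is -9, so x increases.
∂f/∂y = -3(y - 1)(y + 1); at y=-3 this is -24, so y increases.
x converges to its nearest critical value -2 (a local min of the x-part); y converges to -1. The iterate converges to (-2, -1).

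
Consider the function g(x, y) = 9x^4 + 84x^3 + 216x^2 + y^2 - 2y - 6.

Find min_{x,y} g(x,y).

g(x,y) separates as P(x) + Q(y) − 6, so its minimum is min P + min Q − 6.
P'(x) = 36x(x + 3)(x + 4) vanishes at x ∈ {-4, -3, 0}; Q'(y) = 2y - 2 vanishes at y ∈ {1}.
Local minima of P (where P''>0): P(-4)=384, P(0)=0. Local minima of Q: Q(1)=-1.
So the global minimum of g is P(0) + Q(1) − 6 = 0 − 1 − 6 = -7, attained at (0, 1).

-7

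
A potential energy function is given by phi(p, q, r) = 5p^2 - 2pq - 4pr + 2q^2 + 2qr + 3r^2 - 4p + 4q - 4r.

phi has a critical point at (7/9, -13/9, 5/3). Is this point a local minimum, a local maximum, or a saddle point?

The Hessian is constant: H = [[10, -2, -4], [-2, 4, 2], [-4, 2, 6]].
Leading principal minors: Δ₁ = 10, Δ₂ = 36, Δ₃ = 144.
All leading minors are positive, so H is positive definite: a local minimum.

local minimum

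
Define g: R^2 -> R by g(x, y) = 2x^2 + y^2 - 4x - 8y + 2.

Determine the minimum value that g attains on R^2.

g(x,y) separates as P(x) + Q(y) + 2, so its minimum is min P + min Q + 2.
P'(x) = 4x - 4 vanishes at x ∈ {1}; Q'(y) = 2y - 8 vanishes at y ∈ {4}.
Local minima of P (where P''>0): P(1)=-2. Local minima of Q: Q(4)=-16.
So the global minimum of g is P(1) + Q(4) + 2 = -2 − 16 + 2 = -16, attained at (1, 4).

-16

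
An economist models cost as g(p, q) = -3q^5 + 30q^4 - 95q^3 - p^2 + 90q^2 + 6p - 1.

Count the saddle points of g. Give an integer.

2

g separates as a function of p plus a function of q, so ∇g=0 decouples.
∂g/∂p = -2(p - 3) = 0 at p ∈ {3}; ∂g/∂q = -15q(q - 4)(q - 3)(q - 1) = 0 at q ∈ {0, 1, 3, 4}.
The Hessian is diagonal: diag(g_pp, g_qq). Second derivatives: g_pp(3)=-2; g_qq(0)=180, g_qq(1)=-90, g_qq(3)=90, g_qq(4)=-180.
Saddle points occur where the two diagonal entries have opposite signs: (3, 0), (3, 3). Count: 2.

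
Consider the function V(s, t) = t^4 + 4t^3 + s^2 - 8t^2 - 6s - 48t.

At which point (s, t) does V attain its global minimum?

V(s,t) separates as P(s) + Q(t), so its minimum is min P + min Q.
P'(s) = 2s - 6 vanishes at s ∈ {3}; Q'(t) = 4(t - 2)(t + 2)(t + 3) vanishes at t ∈ {-3, -2, 2}.
Local minima of P (where P''>0): P(3)=-9. Local minima of Q: Q(-3)=45, Q(2)=-80.
So the global minimum of V is P(3) + Q(2) = -9 − 80 = -89, attained at (3, 2).

(3, 2)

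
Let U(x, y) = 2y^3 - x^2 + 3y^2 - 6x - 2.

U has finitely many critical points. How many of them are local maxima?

U separates as a function of x plus a function of y, so ∇U=0 decouples.
∂U/∂x = -2(x + 3) = 0 at x ∈ {-3}; ∂U/∂y = 6y(y + 1) = 0 at y ∈ {-1, 0}.
The Hessian is diagonal: diag(U_xx, U_yy). Second derivatives: U_xx(-3)=-2; U_yy(-1)=-6, U_yy(0)=6.
Local maxima occur where both diagonal entries negative: (-3, -1). Count: 1.

1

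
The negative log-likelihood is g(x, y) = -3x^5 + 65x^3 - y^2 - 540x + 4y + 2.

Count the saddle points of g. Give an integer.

2

g separates as a function of x plus a function of y, so ∇g=0 decouples.
∂g/∂x = -15(x - 3)(x - 2)(x + 2)(x + 3) = 0 at x ∈ {-3, -2, 2, 3}; ∂g/∂y = -2(y - 2) = 0 at y ∈ {2}.
The Hessian is diagonal: diag(g_xx, g_yy). Second derivatives: g_xx(-3)=450, g_xx(-2)=-300, g_xx(2)=300, g_xx(3)=-450; g_yy(2)=-2.
Saddle points occur where the two diagonal entries have opposite signs: (-3, 2), (2, 2). Count: 2.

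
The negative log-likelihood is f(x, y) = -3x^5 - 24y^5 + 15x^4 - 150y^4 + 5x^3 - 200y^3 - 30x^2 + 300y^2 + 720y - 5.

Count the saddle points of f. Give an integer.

f separates as a function of x plus a function of y, so ∇f=0 decouples.
∂f/∂x = -15x(x - 4)(x - 1)(x + 1) = 0 at x ∈ {-1, 0, 1, 4}; ∂f/∂y = -120(y - 1)(y + 1)(y + 2)(y + 3) = 0 at y ∈ {-3, -2, -1, 1}.
The Hessian is diagonal: diag(f_xx, f_yy). Second derivatives: f_xx(-1)=150, f_xx(0)=-60, f_xx(1)=90, f_xx(4)=-900; f_yy(-3)=960, f_yy(-2)=-360, f_yy(-1)=480, f_yy(1)=-2880.
Saddle points occur where the two diagonal entries have opposite signs: (-1, -2), (-1, 1), (0, -3), (0, -1), (1, -2), (1, 1), (4, -3), (4, -1). Count: 8.

8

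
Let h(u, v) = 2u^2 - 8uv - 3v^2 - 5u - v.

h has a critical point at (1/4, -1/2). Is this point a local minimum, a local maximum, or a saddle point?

The Hessian of h is constant: H = [[4, -8], [-8, -6]].
det(H) = 4·(-6) − (-8)² = -88.
Since det(H) < 0, H is indefinite and the critical point is a saddle point.

saddle point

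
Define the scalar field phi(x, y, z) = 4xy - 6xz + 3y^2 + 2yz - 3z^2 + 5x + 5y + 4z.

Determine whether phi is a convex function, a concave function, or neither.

phi is quadratic, so its Hessian is the constant matrix H = [[0, 4, -6], [4, 6, 2], [-6, 2, -6]].
Leading principal minors: 0, -16, -216.
Neither pattern holds ⇒ H is indefinite ⇒ neither convex nor concave.

neither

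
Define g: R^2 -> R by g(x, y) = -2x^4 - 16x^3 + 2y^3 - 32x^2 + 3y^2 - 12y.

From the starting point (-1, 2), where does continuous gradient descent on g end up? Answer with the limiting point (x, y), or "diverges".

g is separable, so gradient descent decouples: x follows -∂g/∂x, y follows -∂g/∂y.
∂g/∂x = -8x(x + 2)(x + 4); at x=-1 this is 24, so x decreases.
∂g/∂y = 6(y - 1)(y + 2); at y=2 this is 24, so y decreases.
x converges to its nearest critical value -2 (a local min of the x-part); y converges to 1. The iterate converges to (-2, 1).

(-2, 1)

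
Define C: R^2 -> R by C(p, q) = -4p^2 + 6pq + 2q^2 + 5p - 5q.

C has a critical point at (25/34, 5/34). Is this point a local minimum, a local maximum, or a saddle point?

saddle point

The Hessian of C is constant: H = [[-8, 6], [6, 4]].
det(H) = (-8)·4 − 6² = -68.
Since det(H) < 0, H is indefinite and the critical point is a saddle point.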